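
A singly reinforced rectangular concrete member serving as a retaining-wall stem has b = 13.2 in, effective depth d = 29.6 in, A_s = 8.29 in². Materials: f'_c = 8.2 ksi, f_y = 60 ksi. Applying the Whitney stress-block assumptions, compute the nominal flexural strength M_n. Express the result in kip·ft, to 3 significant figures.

M_n ≈ 1110 kip·ft

T = A_s f_y = 8.29 × 60 = 497.4 kips.
a = T/(0.85 f'_c b) = 497.4/(0.85 × 8.2 × 13.2) = 5.406 in.
M_n = T(d − a/2) = 497.4 × (29.6 − 2.703) = 13378.6 kip·in = 13378.6/12 = 1114.88 kip·ft.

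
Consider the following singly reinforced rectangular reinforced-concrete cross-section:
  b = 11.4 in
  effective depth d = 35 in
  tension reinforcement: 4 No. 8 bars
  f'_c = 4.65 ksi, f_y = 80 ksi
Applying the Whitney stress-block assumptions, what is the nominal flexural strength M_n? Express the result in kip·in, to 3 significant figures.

A_s = 4 × 0.79 = 3.16 in².
T = A_s f_y = 3.16 × 80 = 252.8 kips.
a = T/(0.85 f'_c b) = 252.8/(0.85 × 4.65 × 11.4) = 5.610 in.
M_n = T(d − a/2) = 252.8 × (35 − 2.805) = 8138.9 kip·in.

M_n ≈ 8140 kip·in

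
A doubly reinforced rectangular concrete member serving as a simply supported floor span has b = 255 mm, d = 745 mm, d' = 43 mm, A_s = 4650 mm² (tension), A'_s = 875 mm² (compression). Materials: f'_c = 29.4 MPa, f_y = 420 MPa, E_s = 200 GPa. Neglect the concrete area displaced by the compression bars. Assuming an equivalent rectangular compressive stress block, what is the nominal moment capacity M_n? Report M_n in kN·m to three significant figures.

M_n ≈ 1240 kN·m

Assume both tension and compression steel yield.
Net tension couple steel: A_s − A'_s = 3775 mm².
a = (A_s − A'_s) f_y / (0.85 f'_c b) = 1585500/(0.85 × 29.4 × 255) = 248.81 mm.
c = a/β₁ = 248.81/0.84 = 296.20 mm; ε'_s = 0.003(c − d')/c = 0.0026 ≥ f_y/E_s = 0.0021, so compression steel does yield.
M_n = (A_s − A'_s) f_y (d − a/2) + A'_s f_y (d − d') = [1585500 × (745 − 124.405) + 367500 × (745 − 43)] × 10⁻⁶ = 983.95 + 257.99 = 1241.94 kN·m.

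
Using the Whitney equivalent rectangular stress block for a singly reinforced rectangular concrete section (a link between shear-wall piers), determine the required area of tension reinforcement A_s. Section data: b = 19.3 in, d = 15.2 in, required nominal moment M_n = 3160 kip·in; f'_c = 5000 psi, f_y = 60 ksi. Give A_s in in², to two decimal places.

A_s ≈ 3.82 in²

From M_n = 0.85 f'_c a b (d − a/2):
a = d − √(d² − 2M_n/(0.85 f'_c b)) = 15.2 − √(15.2² − 2 × 3160/(0.85 × 5 × 19.3)) = 2.791 in.
A_s = 0.85 f'_c a b / f_y = 0.85 × 5 × 2.791 × 19.3 / 60 = 3.816 in².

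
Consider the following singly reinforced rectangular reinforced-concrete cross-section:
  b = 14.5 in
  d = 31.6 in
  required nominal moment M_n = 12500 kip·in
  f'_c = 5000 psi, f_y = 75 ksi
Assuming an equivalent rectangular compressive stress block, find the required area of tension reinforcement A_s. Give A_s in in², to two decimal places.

A_s ≈ 5.96 in²

From M_n = 0.85 f'_c a b (d − a/2):
a = d − √(d² − 2M_n/(0.85 f'_c b)) = 31.6 − √(31.6² − 2 × 12500/(0.85 × 5 × 14.5)) = 7.251 in.
A_s = 0.85 f'_c a b / f_y = 0.85 × 5 × 7.251 × 14.5 / 75 = 5.958 in².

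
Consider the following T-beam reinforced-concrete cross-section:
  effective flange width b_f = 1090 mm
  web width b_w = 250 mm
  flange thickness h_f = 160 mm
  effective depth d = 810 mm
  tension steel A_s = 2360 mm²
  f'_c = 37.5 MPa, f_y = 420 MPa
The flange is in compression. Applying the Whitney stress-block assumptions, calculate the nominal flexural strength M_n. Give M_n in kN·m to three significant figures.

M_n ≈ 789 kN·m

Tension: T = A_s f_y = 2360 × 420 = 991200 N.
Try a within the flange: a = T/(0.85 f'_c b_f) = 991200/(0.85 × 37.5 × 1090) = 28.53 mm.
Since a = 28.53 ≤ h_f = 160 mm, the stress block lies entirely in the flange; analyse as a rectangular beam of width b_f.
M_n = T(d − a/2) = 991200 × (810 − 14.265) = 788.73 × 10⁶ N·mm.
M_n = 788.73 kN·m.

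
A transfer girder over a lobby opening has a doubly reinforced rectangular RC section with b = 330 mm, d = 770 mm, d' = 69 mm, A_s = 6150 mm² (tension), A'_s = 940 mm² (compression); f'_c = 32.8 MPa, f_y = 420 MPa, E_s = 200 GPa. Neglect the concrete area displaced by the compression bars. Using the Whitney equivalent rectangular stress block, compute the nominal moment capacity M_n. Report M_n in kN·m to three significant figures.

Assume both tension and compression steel yield.
Net tension couple steel: A_s − A'_s = 5210 mm².
a = (A_s − A'_s) f_y / (0.85 f'_c b) = 2188200/(0.85 × 32.8 × 330) = 237.84 mm.
c = a/β₁ = 237.84/0.816 = 291.47 mm; ε'_s = 0.003(c − d')/c = 0.0023 ≥ f_y/E_s = 0.0021, so compression steel does yield.
M_n = (A_s − A'_s) f_y (d − a/2) + A'_s f_y (d − d') = [2188200 × (770 − 118.92) + 394800 × (770 − 69)] × 10⁻⁶ = 1424.69 + 276.75 = 1701.44 kN·m.

M_n ≈ 1700 kN·m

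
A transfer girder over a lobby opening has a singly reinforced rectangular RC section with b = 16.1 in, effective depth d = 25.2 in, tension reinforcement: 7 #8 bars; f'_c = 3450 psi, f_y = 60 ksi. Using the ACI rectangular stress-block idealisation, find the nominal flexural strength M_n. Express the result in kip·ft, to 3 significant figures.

M_n ≈ 600 kip·ft

A_s = 7 × 0.79 = 5.53 in².
T = A_s f_y = 5.53 × 60 = 331.8 kips.
a = T/(0.85 f'_c b) = 331.8/(0.85 × 3.45 × 16.1) = 7.028 in.
M_n = T(d − a/2) = 331.8 × (25.2 − 3.514) = 7195.4 kip·in = 7195.4/12 = 599.62 kip·ft.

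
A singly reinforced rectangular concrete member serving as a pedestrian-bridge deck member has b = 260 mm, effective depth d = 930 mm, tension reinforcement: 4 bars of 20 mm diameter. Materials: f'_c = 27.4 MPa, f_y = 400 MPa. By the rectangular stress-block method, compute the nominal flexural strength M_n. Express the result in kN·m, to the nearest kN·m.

A_s = 4 × 314 = 1256 mm².
T = A_s f_y = 1256 × 400 = 502400 N = 502.4 kN.
From C = T: a = T/(0.85 f'_c b) = 502400/(0.85 × 27.4 × 260) = 82.97 mm.
M_n = T(d − a/2) = 502.4 kN × (930 − 41.485) mm = 446.39 kN·m.

M_n ≈ 446 kN·m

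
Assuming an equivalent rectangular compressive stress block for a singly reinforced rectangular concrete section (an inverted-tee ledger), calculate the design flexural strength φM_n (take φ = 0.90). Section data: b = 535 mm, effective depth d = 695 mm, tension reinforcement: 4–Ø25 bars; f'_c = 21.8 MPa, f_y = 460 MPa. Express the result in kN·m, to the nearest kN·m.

φM_n ≈ 528 kN·m

A_s = 4 × 491 = 1964 mm².
T = A_s f_y = 1964 × 460 = 903440 N = 903.44 kN.
From C = T: a = T/(0.85 f'_c b) = 903440/(0.85 × 21.8 × 535) = 91.13 mm.
M_n = T(d − a/2) = 903.44 kN × (695 − 45.565) mm = 586.73 kN·m.
φM_n = 0.90 × 586.73 = 528.06 kN·m.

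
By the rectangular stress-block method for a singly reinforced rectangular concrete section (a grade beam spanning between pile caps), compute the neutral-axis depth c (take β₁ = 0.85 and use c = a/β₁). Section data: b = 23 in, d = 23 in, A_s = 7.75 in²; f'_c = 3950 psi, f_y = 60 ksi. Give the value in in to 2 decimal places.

T = A_s f_y = 7.75 × 60 = 465 kips.
a = T/(0.85 f'_c b) = 465/(0.85 × 3.95 × 23) = 6.0216 in.
With β₁ = 0.85, c = a/β₁ = 6.0216/0.85 = 7.08 in.

c ≈ 7.08 in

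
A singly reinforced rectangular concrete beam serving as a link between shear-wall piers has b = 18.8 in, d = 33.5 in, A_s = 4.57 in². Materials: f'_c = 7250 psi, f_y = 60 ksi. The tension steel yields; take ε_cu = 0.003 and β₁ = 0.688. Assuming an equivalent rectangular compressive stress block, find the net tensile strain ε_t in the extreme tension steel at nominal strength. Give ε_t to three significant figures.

ε_t ≈ 0.0262

a = A_s f_y/(0.85 f'_c b) = 2.367 in.
β₁ = 0.688, so c = a/β₁ = 2.367/0.688 = 3.440 in.
From the linear strain diagram with ε_cu = 0.003: ε_t = 0.003 (d − c)/c = 0.003 × (33.5 − 3.440)/3.440 = 0.0262.
Since ε_t ≥ 0.005, the section is tension-controlled.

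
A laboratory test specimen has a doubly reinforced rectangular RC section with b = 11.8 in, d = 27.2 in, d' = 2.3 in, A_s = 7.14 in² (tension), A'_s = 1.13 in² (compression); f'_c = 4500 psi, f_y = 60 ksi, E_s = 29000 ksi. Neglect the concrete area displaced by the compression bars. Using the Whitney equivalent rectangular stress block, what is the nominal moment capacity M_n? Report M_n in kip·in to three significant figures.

Assume both steels yield.
a = (A_s − A'_s) f_y/(0.85 f'_c b) = (7.14 − 1.13) × 60/(0.85 × 4.5 × 11.8) = 7.989 in.
c = a/β₁ = 7.989/0.825 = 9.684 in; ε'_s = 0.003(c − d')/c = 0.0023 ≥ ε_y = 0.0021, so the compression steel yields.
M_n = (A_s − A'_s) f_y (d − a/2) + A'_s f_y (d − d') = 360.6 × (27.2 − 3.9945) + 67.8 × (27.2 − 2.3) = 8367.9 + 1688.2 = 10056.1 kip·in.

M_n ≈ 10100 kip·in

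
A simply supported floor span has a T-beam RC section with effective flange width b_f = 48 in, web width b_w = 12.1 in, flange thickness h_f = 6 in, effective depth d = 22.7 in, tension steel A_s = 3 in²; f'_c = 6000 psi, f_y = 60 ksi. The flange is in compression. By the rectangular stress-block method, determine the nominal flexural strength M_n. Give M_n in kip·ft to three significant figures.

Tension: T = A_s f_y = 3 × 60 = 180 kips.
Try a within the flange: a = T/(0.85 f'_c b_f) = 180/(0.85 × 6 × 48) = 0.735 in.
Since a = 0.735 ≤ h_f = 6 in, the stress block lies entirely in the flange; analyse as a rectangular beam of width b_f.
M_n = T(d − a/2) = 180 × (22.7 − 0.3675) = 4019.9 kip·in.
M_n = 4019.9/12 = 334.99 kip·ft.

M_n ≈ 335 kip·ft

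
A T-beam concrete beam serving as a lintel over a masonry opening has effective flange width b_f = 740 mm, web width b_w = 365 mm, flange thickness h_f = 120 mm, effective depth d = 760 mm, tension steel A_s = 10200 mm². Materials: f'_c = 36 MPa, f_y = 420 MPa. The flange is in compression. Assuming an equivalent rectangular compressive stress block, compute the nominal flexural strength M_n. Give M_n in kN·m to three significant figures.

Tension: T = A_s f_y = 10200 × 420 = 4284000 N.
Try a within the flange: a = T/(0.85 f'_c b_f) = 4284000/(0.85 × 36 × 740) = 189.19 mm.
a = 189.19 > h_f = 120 mm: the block extends into the web. Split into flange-overhang and web parts.
C_f = 0.85 f'_c (b_f − b_w) h_f = 0.85 × 36 × (740 − 365) × 120 = 1377000 N.
Remaining web compression depth: a_w = (T − C_f)/(0.85 f'_c b_w) = (4284000 − 1377000)/(0.85 × 36 × 365) = 260.27 mm.
M_n = C_f(d − h_f/2) + (T − C_f)(d − a_w/2) = 1377000 × (760 − 60) + 2907000 × (760 − 130.135) = 963.90 + 1831.02 = 2794.92 × 10⁶ N·mm.
M_n = 2794.92 kN·m.

M_n ≈ 2790 kN·m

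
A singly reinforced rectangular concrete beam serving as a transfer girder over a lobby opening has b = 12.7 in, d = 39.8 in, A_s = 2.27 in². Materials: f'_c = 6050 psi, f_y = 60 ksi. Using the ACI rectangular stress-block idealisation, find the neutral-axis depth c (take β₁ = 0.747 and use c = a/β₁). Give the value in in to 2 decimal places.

T = A_s f_y = 2.27 × 60 = 136.2 kips.
a = T/(0.85 f'_c b) = 136.2/(0.85 × 6.05 × 12.7) = 2.0854 in.
With β₁ = 0.747, c = a/β₁ = 2.0854/0.747 = 2.79 in.

c ≈ 2.79 in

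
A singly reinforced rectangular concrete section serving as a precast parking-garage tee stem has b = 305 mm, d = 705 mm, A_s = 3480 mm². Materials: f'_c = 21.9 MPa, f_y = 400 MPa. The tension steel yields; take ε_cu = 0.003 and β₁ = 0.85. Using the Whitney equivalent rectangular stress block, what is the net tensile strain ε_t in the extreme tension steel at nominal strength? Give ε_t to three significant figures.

ε_t ≈ 0.00433

a = A_s f_y/(0.85 f'_c b) = 245.18 mm.
β₁ = 0.85, so c = a/β₁ = 245.18/0.85 = 288.45 mm.
From the linear strain diagram with ε_cu = 0.003: ε_t = 0.003 (d − c)/c = 0.003 × (705 − 288.45)/288.45 = 0.00433.
ε_t is between 0.004 and 0.005 — transition zone.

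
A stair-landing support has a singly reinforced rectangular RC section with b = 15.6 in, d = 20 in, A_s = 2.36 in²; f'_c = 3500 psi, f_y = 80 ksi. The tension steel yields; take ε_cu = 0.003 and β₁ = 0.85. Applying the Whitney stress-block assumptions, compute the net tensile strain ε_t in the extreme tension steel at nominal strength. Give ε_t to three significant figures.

a = A_s f_y/(0.85 f'_c b) = 4.068 in.
β₁ = 0.85, so c = a/β₁ = 4.068/0.85 = 4.786 in.
From the linear strain diagram with ε_cu = 0.003: ε_t = 0.003 (d − c)/c = 0.003 × (20 − 4.786)/4.786 = 0.00954.
Since ε_t ≥ 0.005, the section is tension-controlled.

ε_t ≈ 0.00954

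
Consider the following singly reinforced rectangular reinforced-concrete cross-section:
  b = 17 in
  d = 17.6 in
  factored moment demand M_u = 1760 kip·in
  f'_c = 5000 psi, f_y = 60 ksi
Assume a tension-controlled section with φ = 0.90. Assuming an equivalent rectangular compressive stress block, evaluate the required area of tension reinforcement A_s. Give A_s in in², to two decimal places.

A_s ≈ 1.94 in²

M_n = M_u/φ = 1760/0.90 = 1955.56 kip·in.
From M_n = 0.85 f'_c a b (d − a/2):
a = d − √(d² − 2M_n/(0.85 f'_c b)) = 17.6 − √(17.6² − 2 × 1955.56/(0.85 × 5 × 17)) = 1.612 in.
A_s = 0.85 f'_c a b / f_y = 0.85 × 5 × 1.612 × 17 / 60 = 1.941 in².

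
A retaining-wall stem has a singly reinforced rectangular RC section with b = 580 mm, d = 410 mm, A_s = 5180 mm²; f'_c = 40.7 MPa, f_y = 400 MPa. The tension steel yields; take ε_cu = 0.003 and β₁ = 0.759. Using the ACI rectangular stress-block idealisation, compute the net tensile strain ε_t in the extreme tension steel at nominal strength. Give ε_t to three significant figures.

ε_t ≈ 0.00604

a = A_s f_y/(0.85 f'_c b) = 103.26 mm.
β₁ = 0.759, so c = a/β₁ = 103.26/0.759 = 136.05 mm.
From the linear strain diagram with ε_cu = 0.003: ε_t = 0.003 (d − c)/c = 0.003 × (410 − 136.05)/136.05 = 0.00604.
Since ε_t ≥ 0.005, the section is tension-controlled.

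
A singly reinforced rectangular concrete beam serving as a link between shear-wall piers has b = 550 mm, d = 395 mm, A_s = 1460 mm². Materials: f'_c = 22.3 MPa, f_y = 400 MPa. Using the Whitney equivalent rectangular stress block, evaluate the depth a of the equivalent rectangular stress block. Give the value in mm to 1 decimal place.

a ≈ 56.0 mm

T = A_s f_y = 1460 × 400 = 584000 N = 584 kN.
Setting C = 0.85 f'_c a b equal to T: a = 584000/(0.85 × 22.3 × 550) = 56.0 mm.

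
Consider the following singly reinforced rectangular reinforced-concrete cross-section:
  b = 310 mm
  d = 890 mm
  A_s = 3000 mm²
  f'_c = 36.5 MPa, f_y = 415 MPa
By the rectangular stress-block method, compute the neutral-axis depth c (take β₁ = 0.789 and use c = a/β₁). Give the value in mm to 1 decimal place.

c ≈ 164.1 mm

T = A_s f_y = 3000 × 415 = 1245000 N = 1245 kN.
Setting C = 0.85 f'_c a b equal to T: a = 1245000/(0.85 × 36.5 × 310) = 129.448 mm.
With β₁ = 0.789, c = a/β₁ = 129.448/0.789 = 164.1 mm.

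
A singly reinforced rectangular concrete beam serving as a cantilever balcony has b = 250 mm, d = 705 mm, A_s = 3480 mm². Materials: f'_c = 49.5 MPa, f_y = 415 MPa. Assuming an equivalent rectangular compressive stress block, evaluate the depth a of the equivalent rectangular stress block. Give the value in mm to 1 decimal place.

T = A_s f_y = 3480 × 415 = 1444200 N = 1444.2 kN.
Setting C = 0.85 f'_c a b equal to T: a = 1444200/(0.85 × 49.5 × 250) = 137.3 mm.

a ≈ 137.3 mm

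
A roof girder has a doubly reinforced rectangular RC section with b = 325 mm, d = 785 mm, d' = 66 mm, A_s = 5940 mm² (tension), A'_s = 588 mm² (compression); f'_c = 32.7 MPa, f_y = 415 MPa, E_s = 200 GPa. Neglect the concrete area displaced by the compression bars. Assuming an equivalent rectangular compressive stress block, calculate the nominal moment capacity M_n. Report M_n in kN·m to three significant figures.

Assume both tension and compression steel yield.
Net tension couple steel: A_s − A'_s = 5352 mm².
a = (A_s − A'_s) f_y / (0.85 f'_c b) = 2221080/(0.85 × 32.7 × 325) = 245.87 mm.
c = a/β₁ = 245.87/0.816 = 301.31 mm; ε'_s = 0.003(c − d')/c = 0.0023 ≥ f_y/E_s = 0.0021, so compression steel does yield.
M_n = (A_s − A'_s) f_y (d − a/2) + A'_s f_y (d − d') = [2221080 × (785 − 122.935) + 244020 × (785 − 66)] × 10⁻⁶ = 1470.50 + 175.45 = 1645.95 kN·m.

M_n ≈ 1650 kN·m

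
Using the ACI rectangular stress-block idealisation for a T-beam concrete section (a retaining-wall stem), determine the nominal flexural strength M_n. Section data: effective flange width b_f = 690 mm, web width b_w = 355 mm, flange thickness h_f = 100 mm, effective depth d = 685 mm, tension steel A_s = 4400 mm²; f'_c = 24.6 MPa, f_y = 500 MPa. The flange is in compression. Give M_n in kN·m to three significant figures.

Tension: T = A_s f_y = 4400 × 500 = 2200000 N.
Try a within the flange: a = T/(0.85 f'_c b_f) = 2200000/(0.85 × 24.6 × 690) = 152.48 mm.
a = 152.48 > h_f = 100 mm: the block extends into the web. Split into flange-overhang and web parts.
C_f = 0.85 f'_c (b_f − b_w) h_f = 0.85 × 24.6 × (690 − 355) × 100 = 700485 N.
Remaining web compression depth: a_w = (T − C_f)/(0.85 f'_c b_w) = (2200000 − 700485)/(0.85 × 24.6 × 355) = 202.01 mm.
M_n = C_f(d − h_f/2) + (T − C_f)(d − a_w/2) = 700485 × (685 − 50) + 1499515 × (685 − 101.005) = 444.81 + 875.71 = 1320.52 × 10⁶ N·mm.
M_n = 1320.52 kN·m.

M_n ≈ 1320 kN·m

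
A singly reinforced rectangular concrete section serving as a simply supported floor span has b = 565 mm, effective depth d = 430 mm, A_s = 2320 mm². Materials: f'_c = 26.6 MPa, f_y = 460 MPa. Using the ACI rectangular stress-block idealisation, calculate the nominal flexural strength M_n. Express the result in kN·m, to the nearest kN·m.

M_n ≈ 414 kN·m

T = A_s f_y = 2320 × 460 = 1067200 N = 1067.2 kN.
From C = T: a = T/(0.85 f'_c b) = 1067200/(0.85 × 26.6 × 565) = 83.54 mm.
M_n = T(d − a/2) = 1067.2 kN × (430 − 41.77) mm = 414.32 kN·m.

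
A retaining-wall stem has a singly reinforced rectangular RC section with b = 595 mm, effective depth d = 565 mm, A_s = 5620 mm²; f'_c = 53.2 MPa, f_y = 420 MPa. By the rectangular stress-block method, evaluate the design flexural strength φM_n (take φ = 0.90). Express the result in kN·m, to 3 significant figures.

φM_n ≈ 1110 kN·m

T = A_s f_y = 5620 × 420 = 2360400 N = 2360.4 kN.
From C = T: a = T/(0.85 f'_c b) = 2360400/(0.85 × 53.2 × 595) = 87.73 mm.
M_n = T(d − a/2) = 2360.4 kN × (565 − 43.865) mm = 1230.09 kN·m.
φM_n = 0.90 × 1230.09 = 1107.08 kN·m.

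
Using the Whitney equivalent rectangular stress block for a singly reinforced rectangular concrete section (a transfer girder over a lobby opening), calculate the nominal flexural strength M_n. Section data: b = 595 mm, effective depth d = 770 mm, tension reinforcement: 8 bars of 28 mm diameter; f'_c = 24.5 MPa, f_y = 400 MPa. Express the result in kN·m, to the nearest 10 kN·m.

M_n ≈ 1360 kN·m

A_s = 8 × 616 = 4928 mm².
T = A_s f_y = 4928 × 400 = 1971200 N = 1971.2 kN.
From C = T: a = T/(0.85 f'_c b) = 1971200/(0.85 × 24.5 × 595) = 159.08 mm.
M_n = T(d − a/2) = 1971.2 kN × (770 − 79.54) mm = 1361.03 kN·m.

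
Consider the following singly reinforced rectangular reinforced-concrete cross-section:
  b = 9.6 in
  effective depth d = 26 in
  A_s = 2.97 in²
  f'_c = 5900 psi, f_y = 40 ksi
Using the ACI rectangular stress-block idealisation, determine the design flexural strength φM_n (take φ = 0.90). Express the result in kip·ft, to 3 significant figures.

T = A_s f_y = 2.97 × 40 = 118.8 kips.
a = T/(0.85 f'_c b) = 118.8/(0.85 × 5.9 × 9.6) = 2.468 in.
M_n = T(d − a/2) = 118.8 × (26 − 1.234) = 2942.2 kip·in = 2942.2/12 = 245.18 kip·ft.
φM_n = 0.90 × 245.18 = 220.66 kip·ft.

φM_n ≈ 221 kip·ft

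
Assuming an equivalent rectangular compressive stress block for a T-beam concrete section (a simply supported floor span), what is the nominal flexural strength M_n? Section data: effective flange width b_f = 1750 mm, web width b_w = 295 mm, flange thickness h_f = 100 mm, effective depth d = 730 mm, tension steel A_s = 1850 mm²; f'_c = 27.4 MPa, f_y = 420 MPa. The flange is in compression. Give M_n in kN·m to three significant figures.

Tension: T = A_s f_y = 1850 × 420 = 777000 N.
Try a within the flange: a = T/(0.85 f'_c b_f) = 777000/(0.85 × 27.4 × 1750) = 19.06 mm.
Since a = 19.06 ≤ h_f = 100 mm, the stress block lies entirely in the flange; analyse as a rectangular beam of width b_f.
M_n = T(d − a/2) = 777000 × (730 − 9.53) = 559.81 × 10⁶ N·mm.
M_n = 559.81 kN·m.

M_n ≈ 560 kN·m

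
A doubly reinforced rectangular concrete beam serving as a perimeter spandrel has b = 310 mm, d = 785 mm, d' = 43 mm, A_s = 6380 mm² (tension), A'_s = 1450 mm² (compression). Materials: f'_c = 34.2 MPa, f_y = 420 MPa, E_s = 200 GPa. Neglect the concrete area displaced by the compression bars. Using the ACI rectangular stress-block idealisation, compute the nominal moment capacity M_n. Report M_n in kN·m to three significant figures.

Assume both tension and compression steel yield.
Net tension couple steel: A_s − A'_s = 4930 mm².
a = (A_s − A'_s) f_y / (0.85 f'_c b) = 2070600/(0.85 × 34.2 × 310) = 229.77 mm.
c = a/β₁ = 229.77/0.806 = 285.07 mm; ε'_s = 0.003(c − d')/c = 0.0025 ≥ f_y/E_s = 0.0021, so compression steel does yield.
M_n = (A_s − A'_s) f_y (d − a/2) + A'_s f_y (d − d') = [2070600 × (785 − 114.885) + 609000 × (785 − 43)] × 10⁻⁶ = 1387.54 + 451.88 = 1839.42 kN·m.

M_n ≈ 1840 kN·m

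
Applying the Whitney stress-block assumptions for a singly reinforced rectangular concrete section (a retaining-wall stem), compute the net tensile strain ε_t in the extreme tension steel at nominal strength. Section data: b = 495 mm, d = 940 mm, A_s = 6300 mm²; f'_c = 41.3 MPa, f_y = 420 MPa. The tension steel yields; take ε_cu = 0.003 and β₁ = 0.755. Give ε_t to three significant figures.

ε_t ≈ 0.0110

a = A_s f_y/(0.85 f'_c b) = 152.27 mm.
β₁ = 0.755, so c = a/β₁ = 152.27/0.755 = 201.68 mm.
From the linear strain diagram with ε_cu = 0.003: ε_t = 0.003 (d − c)/c = 0.003 × (940 − 201.68)/201.68 = 0.0110.
Since ε_t ≥ 0.005, the section is tension-controlled.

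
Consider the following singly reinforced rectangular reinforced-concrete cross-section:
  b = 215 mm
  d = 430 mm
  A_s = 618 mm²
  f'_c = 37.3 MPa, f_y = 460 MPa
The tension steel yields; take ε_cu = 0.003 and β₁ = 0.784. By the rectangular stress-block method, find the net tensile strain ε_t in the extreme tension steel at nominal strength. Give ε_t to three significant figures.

ε_t ≈ 0.0213

a = A_s f_y/(0.85 f'_c b) = 41.70 mm.
β₁ = 0.784, so c = a/β₁ = 41.70/0.784 = 53.19 mm.
From the linear strain diagram with ε_cu = 0.003: ε_t = 0.003 (d − c)/c = 0.003 × (430 − 53.19)/53.19 = 0.0213.
Since ε_t ≥ 0.005, the section is tension-controlled.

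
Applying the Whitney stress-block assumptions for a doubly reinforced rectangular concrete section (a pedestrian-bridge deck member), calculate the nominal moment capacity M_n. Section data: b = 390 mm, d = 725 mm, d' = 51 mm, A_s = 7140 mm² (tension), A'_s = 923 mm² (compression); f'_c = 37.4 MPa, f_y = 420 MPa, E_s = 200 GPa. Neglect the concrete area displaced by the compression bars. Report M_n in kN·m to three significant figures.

M_n ≈ 1880 kN·m

Assume both tension and compression steel yield.
Net tension couple steel: A_s − A'_s = 6217 mm².
a = (A_s − A'_s) f_y / (0.85 f'_c b) = 2611140/(0.85 × 37.4 × 390) = 210.61 mm.
c = a/β₁ = 210.61/0.783 = 268.98 mm; ε'_s = 0.003(c − d')/c = 0.0024 ≥ f_y/E_s = 0.0021, so compression steel does yield.
M_n = (A_s − A'_s) f_y (d − a/2) + A'_s f_y (d − d') = [2611140 × (725 − 105.305) + 387660 × (725 − 51)] × 10⁻⁶ = 1618.11 + 261.28 = 1879.39 kN·m.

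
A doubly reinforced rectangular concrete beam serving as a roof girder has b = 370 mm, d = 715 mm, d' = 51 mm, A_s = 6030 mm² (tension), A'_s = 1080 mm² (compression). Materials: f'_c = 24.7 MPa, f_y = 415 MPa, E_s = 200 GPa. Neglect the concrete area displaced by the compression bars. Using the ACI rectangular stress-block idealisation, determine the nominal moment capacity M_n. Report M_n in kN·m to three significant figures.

Assume both tension and compression steel yield.
Net tension couple steel: A_s − A'_s = 4950 mm².
a = (A_s − A'_s) f_y / (0.85 f'_c b) = 2054250/(0.85 × 24.7 × 370) = 264.45 mm.
c = a/β₁ = 264.45/0.85 = 311.12 mm; ε'_s = 0.003(c − d')/c = 0.0025 ≥ f_y/E_s = 0.0021, so compression steel does yield.
M_n = (A_s − A'_s) f_y (d − a/2) + A'_s f_y (d − d') = [2054250 × (715 − 132.225) + 448200 × (715 − 51)] × 10⁻⁶ = 1197.17 + 297.60 = 1494.77 kN·m.

M_n ≈ 1490 kN·m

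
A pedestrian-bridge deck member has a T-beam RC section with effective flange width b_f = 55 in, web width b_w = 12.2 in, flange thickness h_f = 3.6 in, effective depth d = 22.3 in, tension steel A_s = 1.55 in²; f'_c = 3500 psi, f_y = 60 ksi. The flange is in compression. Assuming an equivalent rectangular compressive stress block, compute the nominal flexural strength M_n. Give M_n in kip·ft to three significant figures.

M_n ≈ 171 kip·ft

Tension: T = A_s f_y = 1.55 × 60 = 93 kips.
Try a within the flange: a = T/(0.85 f'_c b_f) = 93/(0.85 × 3.5 × 55) = 0.568 in.
Since a = 0.568 ≤ h_f = 3.6 in, the stress block lies entirely in the flange; analyse as a rectangular beam of width b_f.
M_n = T(d − a/2) = 93 × (22.3 − 0.284) = 2047.5 kip·in.
M_n = 2047.5/12 = 170.63 kip·ft.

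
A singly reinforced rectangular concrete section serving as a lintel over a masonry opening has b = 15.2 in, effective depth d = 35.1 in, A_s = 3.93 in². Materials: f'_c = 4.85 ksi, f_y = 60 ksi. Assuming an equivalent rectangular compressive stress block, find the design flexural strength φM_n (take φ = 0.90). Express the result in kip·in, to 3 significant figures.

φM_n ≈ 7050 kip·in

T = A_s f_y = 3.93 × 60 = 235.8 kips.
a = T/(0.85 f'_c b) = 235.8/(0.85 × 4.85 × 15.2) = 3.763 in.
M_n = T(d − a/2) = 235.8 × (35.1 − 1.8815) = 7832.9 kip·in.
φM_n = 0.90 × 7832.9 = 7049.6 kip·in.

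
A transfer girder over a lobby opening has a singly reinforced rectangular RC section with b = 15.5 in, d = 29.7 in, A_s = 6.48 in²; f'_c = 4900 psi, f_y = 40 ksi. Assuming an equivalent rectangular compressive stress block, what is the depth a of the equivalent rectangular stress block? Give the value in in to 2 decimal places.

T = A_s f_y = 6.48 × 40 = 259.2 kips.
a = T/(0.85 f'_c b) = 259.2/(0.85 × 4.9 × 15.5) = 4.02 in.

a ≈ 4.02 in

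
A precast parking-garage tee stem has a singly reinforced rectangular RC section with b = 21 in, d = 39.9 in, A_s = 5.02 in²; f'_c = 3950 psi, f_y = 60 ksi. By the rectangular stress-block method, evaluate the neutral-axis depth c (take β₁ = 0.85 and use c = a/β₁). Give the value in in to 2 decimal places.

c ≈ 5.03 in

T = A_s f_y = 5.02 × 60 = 301.2 kips.
a = T/(0.85 f'_c b) = 301.2/(0.85 × 3.95 × 21) = 4.2719 in.
With β₁ = 0.85, c = a/β₁ = 4.2719/0.85 = 5.03 in.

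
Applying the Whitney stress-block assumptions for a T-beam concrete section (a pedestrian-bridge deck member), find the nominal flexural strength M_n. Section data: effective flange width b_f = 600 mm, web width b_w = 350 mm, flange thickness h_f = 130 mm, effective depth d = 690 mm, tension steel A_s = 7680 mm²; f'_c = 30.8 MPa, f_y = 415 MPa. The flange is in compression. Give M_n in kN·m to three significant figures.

Tension: T = A_s f_y = 7680 × 415 = 3187200 N.
Try a within the flange: a = T/(0.85 f'_c b_f) = 3187200/(0.85 × 30.8 × 600) = 202.90 mm.
a = 202.90 > h_f = 130 mm: the block extends into the web. Split into flange-overhang and web parts.
C_f = 0.85 f'_c (b_f − b_w) h_f = 0.85 × 30.8 × (600 − 350) × 130 = 850850 N.
Remaining web compression depth: a_w = (T − C_f)/(0.85 f'_c b_w) = (3187200 − 850850)/(0.85 × 30.8 × 350) = 254.98 mm.
M_n = C_f(d − h_f/2) + (T − C_f)(d − a_w/2) = 850850 × (690 − 65) + 2336350 × (690 − 127.49) = 531.78 + 1314.22 = 1846.00 × 10⁶ N·mm.
M_n = 1846.00 kN·m.

M_n ≈ 1850 kN·m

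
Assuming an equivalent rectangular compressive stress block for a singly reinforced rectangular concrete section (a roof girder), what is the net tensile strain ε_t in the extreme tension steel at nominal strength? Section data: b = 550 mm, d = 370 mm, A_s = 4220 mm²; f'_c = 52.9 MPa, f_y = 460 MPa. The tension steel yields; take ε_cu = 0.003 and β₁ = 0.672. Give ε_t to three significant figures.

a = A_s f_y/(0.85 f'_c b) = 78.49 mm.
β₁ = 0.672, so c = a/β₁ = 78.49/0.672 = 116.80 mm.
From the linear strain diagram with ε_cu = 0.003: ε_t = 0.003 (d − c)/c = 0.003 × (370 − 116.80)/116.80 = 0.00650.
Since ε_t ≥ 0.005, the section is tension-controlled.

ε_t ≈ 0.00650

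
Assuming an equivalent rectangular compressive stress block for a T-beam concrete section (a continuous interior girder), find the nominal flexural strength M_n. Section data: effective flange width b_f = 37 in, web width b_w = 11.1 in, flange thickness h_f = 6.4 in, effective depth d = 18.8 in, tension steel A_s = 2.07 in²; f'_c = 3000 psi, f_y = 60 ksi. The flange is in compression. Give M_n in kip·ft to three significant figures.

M_n ≈ 188 kip·ft

Tension: T = A_s f_y = 2.07 × 60 = 124.2 kips.
Try a within the flange: a = T/(0.85 f'_c b_f) = 124.2/(0.85 × 3 × 37) = 1.316 in.
Since a = 1.316 ≤ h_f = 6.4 in, the stress block lies entirely in the flange; analyse as a rectangular beam of width b_f.
M_n = T(d − a/2) = 124.2 × (18.8 − 0.658) = 2253.2 kip·in.
M_n = 2253.2/12 = 187.77 kip·ft.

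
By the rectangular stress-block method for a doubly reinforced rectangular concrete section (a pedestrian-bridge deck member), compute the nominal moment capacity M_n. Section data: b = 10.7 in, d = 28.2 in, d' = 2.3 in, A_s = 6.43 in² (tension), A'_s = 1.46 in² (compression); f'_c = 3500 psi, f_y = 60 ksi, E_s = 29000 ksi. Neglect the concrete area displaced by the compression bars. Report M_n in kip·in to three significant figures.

M_n ≈ 9280 kip·in

Assume both steels yield.
a = (A_s − A'_s) f_y/(0.85 f'_c b) = (6.43 − 1.46) × 60/(0.85 × 3.5 × 10.7) = 9.368 in.
c = a/β₁ = 9.368/0.85 = 11.021 in; ε'_s = 0.003(c − d')/c = 0.0024 ≥ ε_y = 0.0021, so the compression steel yields.
M_n = (A_s − A'_s) f_y (d − a/2) + A'_s f_y (d − d') = 298.2 × (28.2 − 4.684) + 87.6 × (28.2 − 2.3) = 7012.5 + 2268.8 = 9281.3 kip·in.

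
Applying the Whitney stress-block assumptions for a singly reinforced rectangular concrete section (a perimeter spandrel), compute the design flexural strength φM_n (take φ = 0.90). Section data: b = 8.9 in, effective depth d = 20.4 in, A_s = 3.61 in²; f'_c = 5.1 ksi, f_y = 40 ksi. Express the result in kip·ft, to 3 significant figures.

T = A_s f_y = 3.61 × 40 = 144.4 kips.
a = T/(0.85 f'_c b) = 144.4/(0.85 × 5.1 × 8.9) = 3.743 in.
M_n = T(d − a/2) = 144.4 × (20.4 − 1.8715) = 2675.5 kip·in = 2675.5/12 = 222.96 kip·ft.
φM_n = 0.90 × 222.96 = 200.66 kip·ft.

φM_n ≈ 201 kip·ft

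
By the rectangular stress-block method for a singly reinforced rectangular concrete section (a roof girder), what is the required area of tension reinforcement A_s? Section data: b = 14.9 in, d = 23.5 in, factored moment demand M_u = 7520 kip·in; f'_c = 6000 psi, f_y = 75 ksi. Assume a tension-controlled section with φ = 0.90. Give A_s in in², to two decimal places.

A_s ≈ 5.34 in²

M_n = M_u/φ = 7520/0.90 = 8355.56 kip·in.
From M_n = 0.85 f'_c a b (d − a/2):
a = d − √(d² − 2M_n/(0.85 f'_c b)) = 23.5 − √(23.5² − 2 × 8355.56/(0.85 × 6 × 14.9)) = 5.270 in.
A_s = 0.85 f'_c a b / f_y = 0.85 × 6 × 5.270 × 14.9 / 75 = 5.340 in².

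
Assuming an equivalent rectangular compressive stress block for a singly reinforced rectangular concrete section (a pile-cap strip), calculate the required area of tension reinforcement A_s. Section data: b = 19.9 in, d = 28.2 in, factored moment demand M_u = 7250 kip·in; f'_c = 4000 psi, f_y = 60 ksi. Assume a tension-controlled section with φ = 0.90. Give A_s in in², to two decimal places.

A_s ≈ 5.18 in²

M_n = M_u/φ = 7250/0.90 = 8055.56 kip·in.
From M_n = 0.85 f'_c a b (d − a/2):
a = d − √(d² − 2M_n/(0.85 f'_c b)) = 28.2 − √(28.2² − 2 × 8055.56/(0.85 × 4 × 19.9)) = 4.597 in.
A_s = 0.85 f'_c a b / f_y = 0.85 × 4 × 4.597 × 19.9 / 60 = 5.184 in².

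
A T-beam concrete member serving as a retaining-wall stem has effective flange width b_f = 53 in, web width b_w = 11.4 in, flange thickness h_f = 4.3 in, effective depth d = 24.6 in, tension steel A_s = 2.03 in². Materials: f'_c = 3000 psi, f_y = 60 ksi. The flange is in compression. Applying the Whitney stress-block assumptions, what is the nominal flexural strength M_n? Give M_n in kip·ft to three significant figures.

Tension: T = A_s f_y = 2.03 × 60 = 121.8 kips.
Try a within the flange: a = T/(0.85 f'_c b_f) = 121.8/(0.85 × 3 × 53) = 0.901 in.
Since a = 0.901 ≤ h_f = 4.3 in, the stress block lies entirely in the flange; analyse as a rectangular beam of width b_f.
M_n = T(d − a/2) = 121.8 × (24.6 − 0.4505) = 2941.4 kip·in.
M_n = 2941.4/12 = 245.12 kip·ft.

M_n ≈ 245 kip·ft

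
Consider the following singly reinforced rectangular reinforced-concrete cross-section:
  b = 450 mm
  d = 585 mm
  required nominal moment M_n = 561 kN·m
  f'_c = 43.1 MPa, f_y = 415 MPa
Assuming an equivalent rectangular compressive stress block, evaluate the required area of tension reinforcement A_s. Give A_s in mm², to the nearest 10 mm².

With M_n = 0.85 f'_c a b (d − a/2), solve the quadratic for a:
a = d − √(d² − 2M_n/(0.85 f'_c b)) = 585 − √(585² − 2 × 561×10⁶/(0.85 × 43.1 × 450)) = 61.39 mm.
A_s = 0.85 f'_c a b / f_y = 0.85 × 43.1 × 61.39 × 450 / 415 = 2438.7 mm².

A_s ≈ 2440 mm²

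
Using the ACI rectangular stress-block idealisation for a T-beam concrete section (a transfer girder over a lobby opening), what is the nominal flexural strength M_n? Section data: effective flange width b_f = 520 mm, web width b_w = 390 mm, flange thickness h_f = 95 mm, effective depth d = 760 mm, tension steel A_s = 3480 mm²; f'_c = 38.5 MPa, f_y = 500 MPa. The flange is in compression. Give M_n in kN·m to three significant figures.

Tension: T = A_s f_y = 3480 × 500 = 1740000 N.
Try a within the flange: a = T/(0.85 f'_c b_f) = 1740000/(0.85 × 38.5 × 520) = 102.25 mm.
a = 102.25 > h_f = 95 mm: the block extends into the web. Split into flange-overhang and web parts.
C_f = 0.85 f'_c (b_f − b_w) h_f = 0.85 × 38.5 × (520 − 390) × 95 = 404154 N.
Remaining web compression depth: a_w = (T − C_f)/(0.85 f'_c b_w) = (1740000 − 404154)/(0.85 × 38.5 × 390) = 104.67 mm.
M_n = C_f(d − h_f/2) + (T − C_f)(d − a_w/2) = 404154 × (760 − 47.5) + 1335846 × (760 − 52.335) = 287.96 + 945.33 = 1233.29 × 10⁶ N·mm.
M_n = 1233.29 kN·m.

M_n ≈ 1230 kN·m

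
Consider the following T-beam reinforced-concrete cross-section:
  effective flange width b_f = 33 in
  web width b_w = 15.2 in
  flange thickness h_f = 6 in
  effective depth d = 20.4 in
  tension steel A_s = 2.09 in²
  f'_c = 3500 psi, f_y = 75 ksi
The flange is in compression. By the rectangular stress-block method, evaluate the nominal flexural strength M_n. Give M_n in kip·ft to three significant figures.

M_n ≈ 256 kip·ft

Tension: T = A_s f_y = 2.09 × 75 = 156.75 kips.
Try a within the flange: a = T/(0.85 f'_c b_f) = 156.75/(0.85 × 3.5 × 33) = 1.597 in.
Since a = 1.597 ≤ h_f = 6 in, the stress block lies entirely in the flange; analyse as a rectangular beam of width b_f.
M_n = T(d − a/2) = 156.75 × (20.4 − 0.7985) = 3072.5 kip·in.
M_n = 3072.5/12 = 256.04 kip·ft.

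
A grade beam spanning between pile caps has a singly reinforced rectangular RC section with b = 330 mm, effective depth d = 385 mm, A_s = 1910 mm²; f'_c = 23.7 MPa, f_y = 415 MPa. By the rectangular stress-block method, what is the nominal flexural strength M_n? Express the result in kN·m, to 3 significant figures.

M_n ≈ 258 kN·m

T = A_s f_y = 1910 × 415 = 792650 N = 792.65 kN.
From C = T: a = T/(0.85 f'_c b) = 792650/(0.85 × 23.7 × 330) = 119.23 mm.
M_n = T(d − a/2) = 792.65 kN × (385 − 59.615) mm = 257.92 kN·m.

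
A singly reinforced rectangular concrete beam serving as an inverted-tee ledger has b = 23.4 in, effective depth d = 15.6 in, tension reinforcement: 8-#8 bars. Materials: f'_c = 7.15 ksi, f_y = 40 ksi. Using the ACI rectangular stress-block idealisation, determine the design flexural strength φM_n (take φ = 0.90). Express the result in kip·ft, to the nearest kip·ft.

φM_n ≈ 279 kip·ft

A_s = 8 × 0.79 = 6.32 in².
T = A_s f_y = 6.32 × 40 = 252.8 kips.
a = T/(0.85 f'_c b) = 252.8/(0.85 × 7.15 × 23.4) = 1.778 in.
M_n = T(d − a/2) = 252.8 × (15.6 − 0.889) = 3718.9 kip·in = 3718.9/12 = 309.91 kip·ft.
φM_n = 0.90 × 309.91 = 278.92 kip·ft.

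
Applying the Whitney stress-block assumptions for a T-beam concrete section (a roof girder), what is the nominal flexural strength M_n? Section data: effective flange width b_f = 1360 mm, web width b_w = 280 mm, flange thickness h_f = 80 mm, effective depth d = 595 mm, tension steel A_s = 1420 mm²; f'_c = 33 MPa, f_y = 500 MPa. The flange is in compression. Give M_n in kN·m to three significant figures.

Tension: T = A_s f_y = 1420 × 500 = 710000 N.
Try a within the flange: a = T/(0.85 f'_c b_f) = 710000/(0.85 × 33 × 1360) = 18.61 mm.
Since a = 18.61 ≤ h_f = 80 mm, the stress block lies entirely in the flange; analyse as a rectangular beam of width b_f.
M_n = T(d − a/2) = 710000 × (595 − 9.305) = 415.84 × 10⁶ N·mm.
M_n = 415.84 kN·m.

M_n ≈ 416 kN·m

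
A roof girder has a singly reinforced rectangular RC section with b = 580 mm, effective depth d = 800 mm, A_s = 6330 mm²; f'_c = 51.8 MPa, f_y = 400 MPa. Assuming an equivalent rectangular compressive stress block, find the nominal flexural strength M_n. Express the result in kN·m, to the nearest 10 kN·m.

M_n ≈ 1900 kN·m

T = A_s f_y = 6330 × 400 = 2532000 N = 2532 kN.
From C = T: a = T/(0.85 f'_c b) = 2532000/(0.85 × 51.8 × 580) = 99.15 mm.
M_n = T(d − a/2) = 2532 kN × (800 − 49.575) mm = 1900.08 kN·m.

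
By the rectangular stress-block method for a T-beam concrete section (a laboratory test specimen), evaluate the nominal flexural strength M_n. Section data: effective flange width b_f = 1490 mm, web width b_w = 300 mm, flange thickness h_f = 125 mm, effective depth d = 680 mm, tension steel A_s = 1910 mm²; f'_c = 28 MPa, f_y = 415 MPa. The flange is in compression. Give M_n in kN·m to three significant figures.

Tension: T = A_s f_y = 1910 × 415 = 792650 N.
Try a within the flange: a = T/(0.85 f'_c b_f) = 792650/(0.85 × 28 × 1490) = 22.35 mm.
Since a = 22.35 ≤ h_f = 125 mm, the stress block lies entirely in the flange; analyse as a rectangular beam of width b_f.
M_n = T(d − a/2) = 792650 × (680 − 11.175) = 530.14 × 10⁶ N·mm.
M_n = 530.14 kN·m.

M_n ≈ 530 kN·m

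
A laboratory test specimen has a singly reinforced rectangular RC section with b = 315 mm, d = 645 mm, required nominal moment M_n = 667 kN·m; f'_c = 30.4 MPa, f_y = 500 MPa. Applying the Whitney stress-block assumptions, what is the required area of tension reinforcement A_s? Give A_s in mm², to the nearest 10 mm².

With M_n = 0.85 f'_c a b (d − a/2), solve the quadratic for a:
a = d − √(d² − 2M_n/(0.85 f'_c b)) = 645 − √(645² − 2 × 667×10⁶/(0.85 × 30.4 × 315)) = 142.87 mm.
A_s = 0.85 f'_c a b / f_y = 0.85 × 30.4 × 142.87 × 315 / 500 = 2325.8 mm².

A_s ≈ 2330 mm²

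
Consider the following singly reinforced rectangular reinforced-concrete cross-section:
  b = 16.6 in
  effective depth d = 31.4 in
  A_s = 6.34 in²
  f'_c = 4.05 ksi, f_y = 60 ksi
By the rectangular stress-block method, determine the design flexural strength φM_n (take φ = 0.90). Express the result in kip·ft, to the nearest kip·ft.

T = A_s f_y = 6.34 × 60 = 380.4 kips.
a = T/(0.85 f'_c b) = 380.4/(0.85 × 4.05 × 16.6) = 6.657 in.
M_n = T(d − a/2) = 380.4 × (31.4 − 3.3285) = 10678.4 kip·in = 10678.4/12 = 889.87 kip·ft.
φM_n = 0.90 × 889.87 = 800.88 kip·ft.

φM_n ≈ 801 kip·ft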